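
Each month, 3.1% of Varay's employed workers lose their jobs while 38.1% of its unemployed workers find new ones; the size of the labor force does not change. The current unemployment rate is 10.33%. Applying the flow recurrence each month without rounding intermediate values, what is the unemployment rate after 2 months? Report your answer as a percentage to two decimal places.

Unemployment rate after two months ≈ 8.49%.

With a fixed labor force, u_{t+1} = u_t + s·(1−u_t) − f·u_t = u_t·(1−s−f) + s.
Here 1−s−f = 0.588 and s = 0.031.
u_1 = 0.103300 × 0.588 + 0.031 = 0.091740.
u_2 = 0.091740 × 0.588 + 0.031 = 0.084943.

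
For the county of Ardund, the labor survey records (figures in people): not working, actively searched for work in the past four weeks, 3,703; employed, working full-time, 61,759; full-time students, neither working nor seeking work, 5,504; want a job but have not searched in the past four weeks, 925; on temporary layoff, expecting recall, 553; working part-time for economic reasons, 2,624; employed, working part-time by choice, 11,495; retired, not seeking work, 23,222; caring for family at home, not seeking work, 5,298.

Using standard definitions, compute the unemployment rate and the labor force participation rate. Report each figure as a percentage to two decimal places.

Unemployment rate ≈ 5.31%; labor force participation rate ≈ 69.63%.

Employed = 61,759 + 2,624 + 11,495 = 75,878 (anyone who worked, including part-time for economic reasons, counts as employed).
Unemployed = 3,703 + 553 = 4,256 (jobless and actively searching, or on temporary layoff).
Labor force = 75,878 + 4,256 = 80,134.
Not in labor force = 5,504 + 925 + 23,222 + 5,298 = 34,949 (those not working and not actively searching are outside the labor force — including those who want a job but have given up searching).
Civilian working-age population = 80,134 + 34,949 = 115,083.
Unemployment rate = 4,256 / 80,134 = 5.31%.
Labor force participation rate = 80,134 / 115,083 = 69.63%.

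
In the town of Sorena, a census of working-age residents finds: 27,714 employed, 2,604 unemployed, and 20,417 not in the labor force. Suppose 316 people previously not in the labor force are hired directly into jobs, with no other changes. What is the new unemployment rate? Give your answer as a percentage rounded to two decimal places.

New unemployment rate ≈ 8.50%.

Initially, labor force = 27,714 + 2,604 = 30,318, so u = 2,604/30,318 = 8.59%.
After the change, employed and labor force both rise by 316; unemployed unchanged → E = 28,030, U = 2,604, labor force = 30,634.
New unemployment rate = 2,604 / 30,634 = 8.50%.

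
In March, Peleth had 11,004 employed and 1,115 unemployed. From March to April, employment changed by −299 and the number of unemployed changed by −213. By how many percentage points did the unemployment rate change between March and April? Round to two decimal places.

March: labor force = 11,004 + 1,115 = 12,119; u = 1,115/12,119 = 9.20%.
April: labor force = 10,705 + 902 = 11,607; u = 902/11,607 = 7.77%.
Change = 7.77% − 9.20% = −1.43 pp.

The unemployment rate changed by −1.43 percentage points.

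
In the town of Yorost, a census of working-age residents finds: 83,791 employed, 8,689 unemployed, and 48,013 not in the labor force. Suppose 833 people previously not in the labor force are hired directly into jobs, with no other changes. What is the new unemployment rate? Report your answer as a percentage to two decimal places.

New unemployment rate ≈ 9.31%.

Initially, labor force = 83,791 + 8,689 = 92,480, so u = 8,689/92,480 = 9.40%.
After the change, employed and labor force both rise by 833; unemployed unchanged → E = 84,624, U = 8,689, labor force = 93,313.
New unemployment rate = 8,689 / 93,313 = 9.31%.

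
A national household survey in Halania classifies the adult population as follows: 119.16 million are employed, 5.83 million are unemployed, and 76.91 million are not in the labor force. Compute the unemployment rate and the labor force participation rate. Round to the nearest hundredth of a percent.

Unemployment rate ≈ 4.66%; labor force participation rate ≈ 61.91%.

Labor force = employed + unemployed = 119.16 + 5.83 = 124.99 million.
Working-age population = 124.99 + 76.91 = 201.90 million.
Unemployment rate = 5.83 / 124.99 = 4.66%.
Labor force participation rate = 124.99 / 201.90 = 61.91%.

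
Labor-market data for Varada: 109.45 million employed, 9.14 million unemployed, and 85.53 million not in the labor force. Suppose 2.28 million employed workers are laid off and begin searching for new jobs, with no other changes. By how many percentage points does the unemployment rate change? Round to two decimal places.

The unemployment rate changes by +1.92 percentage points.

Initially, labor force = 109.45 + 9.14 = 118.59 million, so u = 9.14/118.59 = 7.71%.
After the change, employed falls and unemployed rises by 2.28; labor force unchanged → E = 107.17, U = 11.42, labor force = 118.59 million.
New unemployment rate = 11.42 / 118.59 = 9.63%.
Change = 9.63% − 7.71% = +1.92 percentage points.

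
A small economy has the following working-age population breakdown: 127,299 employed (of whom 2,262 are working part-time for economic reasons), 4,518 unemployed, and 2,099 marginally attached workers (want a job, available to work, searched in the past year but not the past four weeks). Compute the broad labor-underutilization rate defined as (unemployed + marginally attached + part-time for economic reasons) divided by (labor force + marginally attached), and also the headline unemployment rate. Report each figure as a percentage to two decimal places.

Broad underutilization rate ≈ 6.63%; headline unemployment rate ≈ 3.43%.

Labor force = 127,299 + 4,518 = 131,817.
Numerator = 4,518 + 2,099 + 2,262 = 8,879.
Denominator = 131,817 + 2,099 = 133,916.
Broad rate = 8,879 / 133,916 = 6.63%.
Headline unemployment rate = 4,518 / 131,817 = 3.43%.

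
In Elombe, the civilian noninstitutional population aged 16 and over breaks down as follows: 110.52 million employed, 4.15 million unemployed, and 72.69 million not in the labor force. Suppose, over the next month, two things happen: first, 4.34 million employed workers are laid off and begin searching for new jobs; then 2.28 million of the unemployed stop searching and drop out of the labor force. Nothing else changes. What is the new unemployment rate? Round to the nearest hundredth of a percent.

New unemployment rate ≈ 5.53%.

Initially, labor force = 110.52 + 4.15 = 114.67 million, so u = 4.15/114.67 = 3.62%.
After the first change, employed falls and unemployed rises by 4.34; labor force unchanged → E = 106.18, U = 8.49, labor force = 114.67 million.
After the second change, unemployed and labor force both fall by 2.28 → E = 106.18, U = 6.21, labor force = 112.39 million.
New unemployment rate = 6.21 / 112.39 = 5.53%.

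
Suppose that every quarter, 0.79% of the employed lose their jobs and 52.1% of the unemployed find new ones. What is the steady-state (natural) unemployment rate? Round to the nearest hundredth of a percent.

At steady state the flows balance: s·E = f·U, so U/(E+U) = s/(s+f).
u* = 0.79 / (0.79 + 52.1) = 0.79 / 52.89 = 1.49%.

Steady-state unemployment rate ≈ 1.49%.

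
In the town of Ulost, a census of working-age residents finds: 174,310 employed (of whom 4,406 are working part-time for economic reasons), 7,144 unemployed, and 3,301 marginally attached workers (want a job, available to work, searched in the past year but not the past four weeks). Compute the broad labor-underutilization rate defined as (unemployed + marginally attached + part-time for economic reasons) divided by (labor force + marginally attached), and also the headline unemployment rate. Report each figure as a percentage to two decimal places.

Labor force = 174,310 + 7,144 = 181,454.
Numerator = 7,144 + 3,301 + 4,406 = 14,851.
Denominator = 181,454 + 3,301 = 184,755.
Broad rate = 14,851 / 184,755 = 8.04%.
Headline unemployment rate = 7,144 / 181,454 = 3.94%.

Broad underutilization rate ≈ 8.04%; headline unemployment rate ≈ 3.94%.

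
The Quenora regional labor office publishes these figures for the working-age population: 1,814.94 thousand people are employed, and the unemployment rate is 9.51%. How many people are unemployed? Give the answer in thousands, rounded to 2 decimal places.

Let U be the number unemployed. The labor force is E + U, and U/(E+U) = 0.0951.
So U = 0.0951 × 1,814.94 / (1 − 0.0951) = 172.6008 / 0.9049 ≈ 190.74 thousand.

About 190.74 thousand are unemployed.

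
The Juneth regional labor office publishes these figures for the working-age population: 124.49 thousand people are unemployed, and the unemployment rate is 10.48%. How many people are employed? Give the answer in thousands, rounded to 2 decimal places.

Labor force = U / u = 124.49 / 0.1048 ≈ 1,187.88 thousand.
Employed = labor force − unemployed = 1,187.88 − 124.49 = 1,063.39 thousand.

About 1,063.39 thousand are employed.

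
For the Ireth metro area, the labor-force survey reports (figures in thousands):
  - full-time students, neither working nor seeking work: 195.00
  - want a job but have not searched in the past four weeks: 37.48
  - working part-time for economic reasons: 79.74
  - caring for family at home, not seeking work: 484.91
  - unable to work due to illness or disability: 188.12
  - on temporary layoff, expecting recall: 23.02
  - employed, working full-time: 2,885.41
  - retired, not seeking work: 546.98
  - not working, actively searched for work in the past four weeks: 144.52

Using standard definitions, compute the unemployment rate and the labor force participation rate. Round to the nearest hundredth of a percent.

Unemployment rate ≈ 5.35%; labor force participation rate ≈ 68.32%.

Employed = 79.74 + 2,885.41 = 2,965.15 thousand (anyone who worked, including part-time for economic reasons, counts as employed).
Unemployed = 23.02 + 144.52 = 167.54 thousand (jobless and actively searching, or on temporary layoff).
Labor force = 2,965.15 + 167.54 = 3,132.69 thousand.
Not in labor force = 195.00 + 37.48 + 484.91 + 188.12 + 546.98 = 1,452.49 thousand (those not working and not actively searching are outside the labor force — including those who want a job but have given up searching).
Civilian working-age population = 3,132.69 + 1,452.49 = 4,585.18 thousand.
Unemployment rate = 167.54 / 3,132.69 = 5.35%.
Labor force participation rate = 3,132.69 / 4,585.18 = 68.32%.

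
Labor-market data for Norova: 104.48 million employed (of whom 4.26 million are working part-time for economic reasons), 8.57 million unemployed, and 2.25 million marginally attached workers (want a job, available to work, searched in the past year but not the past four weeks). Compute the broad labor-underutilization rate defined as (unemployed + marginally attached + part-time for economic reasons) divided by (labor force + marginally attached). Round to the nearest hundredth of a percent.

Broad underutilization rate ≈ 13.08%.

Labor force = 104.48 + 8.57 = 113.05 million.
Numerator = 8.57 + 2.25 + 4.26 = 15.08 million.
Denominator = 113.05 + 2.25 = 115.30 million.
Broad rate = 15.08 / 115.30 = 13.08%.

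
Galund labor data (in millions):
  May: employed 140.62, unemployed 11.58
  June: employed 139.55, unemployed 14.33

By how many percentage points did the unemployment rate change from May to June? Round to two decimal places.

The unemployment rate changed by +1.70 percentage points.

May: labor force = 140.62 + 11.58 = 152.20; u = 11.58/152.20 = 7.61%.
June: labor force = 139.55 + 14.33 = 153.88; u = 14.33/153.88 = 9.31%.
Change = 9.31% − 7.61% = +1.70 pp.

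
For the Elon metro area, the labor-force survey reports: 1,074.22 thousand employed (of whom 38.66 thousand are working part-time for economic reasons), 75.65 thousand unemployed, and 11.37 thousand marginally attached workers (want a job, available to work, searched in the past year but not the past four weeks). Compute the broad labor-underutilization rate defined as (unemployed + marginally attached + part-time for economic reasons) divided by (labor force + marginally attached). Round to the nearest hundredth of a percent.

Labor force = 1,074.22 + 75.65 = 1,149.87 thousand.
Numerator = 75.65 + 11.37 + 38.66 = 125.68 thousand.
Denominator = 1,149.87 + 11.37 = 1,161.24 thousand.
Broad rate = 125.68 / 1,161.24 = 10.82%.

Broad underutilization rate ≈ 10.82%.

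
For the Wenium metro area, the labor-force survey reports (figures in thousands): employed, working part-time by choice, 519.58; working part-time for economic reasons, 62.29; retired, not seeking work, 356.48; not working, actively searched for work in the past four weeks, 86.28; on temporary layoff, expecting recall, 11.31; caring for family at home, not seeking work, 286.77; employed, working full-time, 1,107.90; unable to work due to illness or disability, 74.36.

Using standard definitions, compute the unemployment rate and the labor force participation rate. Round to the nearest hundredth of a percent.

Unemployment rate ≈ 5.46%; labor force participation rate ≈ 71.35%.

Employed = 519.58 + 62.29 + 1,107.90 = 1,689.77 thousand (anyone who worked, including part-time for economic reasons, counts as employed).
Unemployed = 86.28 + 11.31 = 97.59 thousand (jobless and actively searching, or on temporary layoff).
Labor force = 1,689.77 + 97.59 = 1,787.36 thousand.
Not in labor force = 356.48 + 286.77 + 74.36 = 717.61 thousand (those not working and not actively searching are outside the labor force).
Civilian working-age population = 1,787.36 + 717.61 = 2,504.97 thousand.
Unemployment rate = 97.59 / 1,787.36 = 5.46%.
Labor force participation rate = 1,787.36 / 2,504.97 = 71.35%.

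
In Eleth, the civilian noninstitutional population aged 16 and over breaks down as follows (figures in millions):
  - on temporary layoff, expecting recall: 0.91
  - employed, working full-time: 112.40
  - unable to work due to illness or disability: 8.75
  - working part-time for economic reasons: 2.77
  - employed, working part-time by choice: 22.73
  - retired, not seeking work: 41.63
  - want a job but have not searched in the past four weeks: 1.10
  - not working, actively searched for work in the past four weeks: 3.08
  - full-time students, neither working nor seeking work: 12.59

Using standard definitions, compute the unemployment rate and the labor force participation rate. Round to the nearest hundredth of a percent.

Unemployment rate ≈ 2.81%; labor force participation rate ≈ 68.89%.

Employed = 112.40 + 2.77 + 22.73 = 137.90 million (anyone who worked, including part-time for economic reasons, counts as employed).
Unemployed = 0.91 + 3.08 = 3.99 million (jobless and actively searching, or on temporary layoff).
Labor force = 137.90 + 3.99 = 141.89 million.
Not in labor force = 8.75 + 41.63 + 1.10 + 12.59 = 64.07 million (those not working and not actively searching are outside the labor force — including those who want a job but have given up searching).
Civilian working-age population = 141.89 + 64.07 = 205.96 million.
Unemployment rate = 3.99 / 141.89 = 2.81%.
Labor force participation rate = 141.89 / 205.96 = 68.89%.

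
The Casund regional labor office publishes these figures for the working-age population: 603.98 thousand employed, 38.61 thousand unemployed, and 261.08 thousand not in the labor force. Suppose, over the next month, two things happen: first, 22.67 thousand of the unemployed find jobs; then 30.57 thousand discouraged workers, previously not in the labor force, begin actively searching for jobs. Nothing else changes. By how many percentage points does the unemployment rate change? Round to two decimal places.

The unemployment rate changes by +0.90 percentage points.

Initially, labor force = 603.98 + 38.61 = 642.59 thousand, so u = 38.61/642.59 = 6.01%.
After the first change, unemployed falls and employed rises by 22.67; labor force unchanged → E = 626.65, U = 15.94, labor force = 642.59 thousand.
After the second change, unemployed and labor force both rise by 30.57 → E = 626.65, U = 46.51, labor force = 673.16 thousand.
New unemployment rate = 46.51 / 673.16 = 6.91%.
Change = 6.91% − 6.01% = +0.90 percentage points.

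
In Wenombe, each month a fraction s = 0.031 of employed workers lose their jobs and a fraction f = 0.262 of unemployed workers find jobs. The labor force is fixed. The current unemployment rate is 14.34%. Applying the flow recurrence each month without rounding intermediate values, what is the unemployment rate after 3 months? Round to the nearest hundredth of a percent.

With a fixed labor force, u_{t+1} = u_t + s·(1−u_t) − f·u_t = u_t·(1−s−f) + s.
Here 1−s−f = 0.707 and s = 0.031.
u_1 = 0.143400 × 0.707 + 0.031 = 0.132384.
u_2 = 0.132384 × 0.707 + 0.031 = 0.124595.
u_3 = 0.124595 × 0.707 + 0.031 = 0.119089.

Unemployment rate after three months ≈ 11.91%.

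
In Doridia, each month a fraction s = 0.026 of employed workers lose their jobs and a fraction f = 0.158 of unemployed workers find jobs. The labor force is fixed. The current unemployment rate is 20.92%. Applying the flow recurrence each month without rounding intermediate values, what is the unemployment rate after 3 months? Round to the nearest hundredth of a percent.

With a fixed labor force, u_{t+1} = u_t + s·(1−u_t) − f·u_t = u_t·(1−s−f) + s.
Here 1−s−f = 0.816 and s = 0.026.
u_1 = 0.209200 × 0.816 + 0.026 = 0.196707.
u_2 = 0.196707 × 0.816 + 0.026 = 0.186513.
u_3 = 0.186513 × 0.816 + 0.026 = 0.178195.

Unemployment rate after three months ≈ 17.82%.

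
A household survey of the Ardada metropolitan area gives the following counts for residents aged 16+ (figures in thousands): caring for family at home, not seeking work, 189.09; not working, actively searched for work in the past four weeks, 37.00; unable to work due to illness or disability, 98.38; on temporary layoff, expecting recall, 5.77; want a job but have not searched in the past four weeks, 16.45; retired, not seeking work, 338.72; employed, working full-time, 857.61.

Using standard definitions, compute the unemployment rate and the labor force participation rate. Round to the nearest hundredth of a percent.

Unemployment rate ≈ 4.75%; labor force participation rate ≈ 58.35%.

Employed = 857.61 thousand.
Unemployed = 37.00 + 5.77 = 42.77 thousand (jobless and actively searching, or on temporary layoff).
Labor force = 857.61 + 42.77 = 900.38 thousand.
Not in labor force = 189.09 + 98.38 + 16.45 + 338.72 = 642.64 thousand (those not working and not actively searching are outside the labor force — including those who want a job but have given up searching).
Civilian working-age population = 900.38 + 642.64 = 1,543.02 thousand.
Unemployment rate = 42.77 / 900.38 = 4.75%.
Labor force participation rate = 900.38 / 1,543.02 = 58.35%.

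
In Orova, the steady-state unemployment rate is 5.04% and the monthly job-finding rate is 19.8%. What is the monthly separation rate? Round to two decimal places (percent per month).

From u* = s/(s+f): s = u·f/(1−u).
s = 0.0504 × 19.8 / (1 − 0.0504) = 0.9979 / 0.9496 ≈ 1.05% per month.

Separation rate ≈ 1.05% per month.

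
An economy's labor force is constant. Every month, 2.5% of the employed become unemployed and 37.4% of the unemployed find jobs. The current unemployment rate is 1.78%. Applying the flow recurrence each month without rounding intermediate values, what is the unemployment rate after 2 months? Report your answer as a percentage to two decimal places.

Unemployment rate after two months ≈ 4.65%.

With a fixed labor force, u_{t+1} = u_t + s·(1−u_t) − f·u_t = u_t·(1−s−f) + s.
Here 1−s−f = 0.601 and s = 0.025.
u_1 = 0.017800 × 0.601 + 0.025 = 0.035698.
u_2 = 0.035698 × 0.601 + 0.025 = 0.046454.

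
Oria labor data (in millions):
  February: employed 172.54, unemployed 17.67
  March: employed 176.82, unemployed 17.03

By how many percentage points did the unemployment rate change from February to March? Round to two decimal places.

February: labor force = 172.54 + 17.67 = 190.21; u = 17.67/190.21 = 9.29%.
March: labor force = 176.82 + 17.03 = 193.85; u = 17.03/193.85 = 8.79%.
Change = 8.79% − 9.29% = −0.50 pp.

The unemployment rate changed by −0.50 percentage points.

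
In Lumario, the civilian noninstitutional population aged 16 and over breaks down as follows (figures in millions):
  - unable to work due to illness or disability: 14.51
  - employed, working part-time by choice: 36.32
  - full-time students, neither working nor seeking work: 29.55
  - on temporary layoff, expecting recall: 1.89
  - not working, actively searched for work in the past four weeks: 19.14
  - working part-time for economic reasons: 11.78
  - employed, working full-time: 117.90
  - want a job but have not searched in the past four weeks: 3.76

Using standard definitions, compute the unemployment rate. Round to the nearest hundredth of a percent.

Employed = 36.32 + 11.78 + 117.90 = 166.00 million (anyone who worked, including part-time for economic reasons, counts as employed).
Unemployed = 1.89 + 19.14 = 21.03 million (jobless and actively searching, or on temporary layoff).
Labor force = 166.00 + 21.03 = 187.03 million.
Unemployment rate = 21.03 / 187.03 = 11.24%.

Unemployment rate ≈ 11.24%.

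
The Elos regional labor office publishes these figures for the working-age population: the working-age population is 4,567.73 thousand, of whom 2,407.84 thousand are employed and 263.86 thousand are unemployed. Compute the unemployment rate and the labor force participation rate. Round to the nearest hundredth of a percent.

Unemployment rate ≈ 9.88%; labor force participation rate ≈ 58.49%.

Labor force = employed + unemployed = 2,407.84 + 263.86 = 2,671.70 thousand.
Unemployment rate = 263.86 / 2,671.70 = 9.88%.
Labor force participation rate = 2,671.70 / 4,567.73 = 58.49%.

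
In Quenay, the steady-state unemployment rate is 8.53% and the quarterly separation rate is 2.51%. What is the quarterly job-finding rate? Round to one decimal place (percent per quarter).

From u* = s/(s+f): f = s·(1−u)/u.
f = 2.51 × (1 − 0.0853) / 0.0853 = 2.2959 / 0.0853 ≈ 26.9% per quarter.

Job-finding rate ≈ 26.9% per quarter.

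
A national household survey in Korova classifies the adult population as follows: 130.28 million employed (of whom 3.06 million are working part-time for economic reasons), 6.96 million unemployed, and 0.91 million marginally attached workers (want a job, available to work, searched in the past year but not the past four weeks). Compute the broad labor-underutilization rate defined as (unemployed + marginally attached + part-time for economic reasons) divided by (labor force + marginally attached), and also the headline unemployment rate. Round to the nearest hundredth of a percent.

Broad underutilization rate ≈ 7.91%; headline unemployment rate ≈ 5.07%.

Labor force = 130.28 + 6.96 = 137.24 million.
Numerator = 6.96 + 0.91 + 3.06 = 10.93 million.
Denominator = 137.24 + 0.91 = 138.15 million.
Broad rate = 10.93 / 138.15 = 7.91%.
Headline unemployment rate = 6.96 / 137.24 = 5.07%.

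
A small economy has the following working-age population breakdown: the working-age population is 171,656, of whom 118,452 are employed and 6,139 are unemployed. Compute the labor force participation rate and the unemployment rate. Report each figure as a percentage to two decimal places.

Labor force = employed + unemployed = 118,452 + 6,139 = 124,591.
Unemployment rate = 6,139 / 124,591 = 4.93%.
Labor force participation rate = 124,591 / 171,656 = 72.58%.

Labor force participation rate ≈ 72.58%; unemployment rate ≈ 4.93%.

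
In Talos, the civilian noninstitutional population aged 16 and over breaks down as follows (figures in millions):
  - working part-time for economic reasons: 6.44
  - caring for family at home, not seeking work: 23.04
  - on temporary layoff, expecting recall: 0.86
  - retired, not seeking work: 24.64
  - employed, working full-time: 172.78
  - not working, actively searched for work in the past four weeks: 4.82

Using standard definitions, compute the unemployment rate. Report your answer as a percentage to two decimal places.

Unemployment rate ≈ 3.07%.

Employed = 6.44 + 172.78 = 179.22 million (anyone who worked, including part-time for economic reasons, counts as employed).
Unemployed = 0.86 + 4.82 = 5.68 million (jobless and actively searching, or on temporary layoff).
Labor force = 179.22 + 5.68 = 184.90 million.
Unemployment rate = 5.68 / 184.90 = 3.07%.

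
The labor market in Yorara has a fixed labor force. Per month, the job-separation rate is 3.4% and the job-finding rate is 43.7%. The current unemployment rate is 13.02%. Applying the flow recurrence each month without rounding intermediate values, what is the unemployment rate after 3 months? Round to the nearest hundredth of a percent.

Unemployment rate after three months ≈ 8.08%.

With a fixed labor force, u_{t+1} = u_t + s·(1−u_t) − f·u_t = u_t·(1−s−f) + s.
Here 1−s−f = 0.529 and s = 0.034.
u_1 = 0.130200 × 0.529 + 0.034 = 0.102876.
u_2 = 0.102876 × 0.529 + 0.034 = 0.088421.
u_3 = 0.088421 × 0.529 + 0.034 = 0.080775.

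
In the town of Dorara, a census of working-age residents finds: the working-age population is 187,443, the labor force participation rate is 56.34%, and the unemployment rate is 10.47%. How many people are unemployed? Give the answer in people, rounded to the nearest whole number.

About 11,057 are unemployed.

Labor force = 0.5634 × 187,443 = 105,605.
Unemployed = 0.1047 × 105,605 ≈ 11,057.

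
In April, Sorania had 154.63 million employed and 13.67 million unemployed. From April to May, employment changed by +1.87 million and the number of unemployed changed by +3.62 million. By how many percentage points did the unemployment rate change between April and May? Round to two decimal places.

April: labor force = 154.63 + 13.67 = 168.30; u = 13.67/168.30 = 8.12%.
May: labor force = 156.50 + 17.29 = 173.79; u = 17.29/173.79 = 9.95%.
Change = 9.95% − 8.12% = +1.83 pp.

The unemployment rate changed by +1.83 percentage points.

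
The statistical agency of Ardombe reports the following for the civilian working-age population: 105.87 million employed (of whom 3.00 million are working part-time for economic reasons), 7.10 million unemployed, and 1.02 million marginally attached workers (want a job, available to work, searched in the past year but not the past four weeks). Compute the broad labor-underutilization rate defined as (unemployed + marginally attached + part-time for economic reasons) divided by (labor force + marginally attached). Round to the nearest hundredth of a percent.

Broad underutilization rate ≈ 9.76%.

Labor force = 105.87 + 7.10 = 112.97 million.
Numerator = 7.10 + 1.02 + 3.00 = 11.12 million.
Denominator = 112.97 + 1.02 = 113.99 million.
Broad rate = 11.12 / 113.99 = 9.76%.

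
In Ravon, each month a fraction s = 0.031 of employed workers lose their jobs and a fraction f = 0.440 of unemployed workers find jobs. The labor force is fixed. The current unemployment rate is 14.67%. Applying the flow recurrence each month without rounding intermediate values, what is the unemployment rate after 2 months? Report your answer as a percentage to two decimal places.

With a fixed labor force, u_{t+1} = u_t + s·(1−u_t) − f·u_t = u_t·(1−s−f) + s.
Here 1−s−f = 0.529 and s = 0.031.
u_1 = 0.146700 × 0.529 + 0.031 = 0.108604.
u_2 = 0.108604 × 0.529 + 0.031 = 0.088452.

Unemployment rate after two months ≈ 8.85%.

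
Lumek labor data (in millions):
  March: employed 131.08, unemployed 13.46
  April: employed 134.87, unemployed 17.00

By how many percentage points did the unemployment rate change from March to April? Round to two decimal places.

The unemployment rate changed by +1.88 percentage points.

March: labor force = 131.08 + 13.46 = 144.54; u = 13.46/144.54 = 9.31%.
April: labor force = 134.87 + 17.00 = 151.87; u = 17.00/151.87 = 11.19%.
Change = 11.19% − 9.31% = +1.88 pp.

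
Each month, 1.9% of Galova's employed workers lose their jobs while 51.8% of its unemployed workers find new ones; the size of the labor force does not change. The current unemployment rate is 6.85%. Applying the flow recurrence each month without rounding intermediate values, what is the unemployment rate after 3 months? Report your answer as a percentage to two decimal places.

Unemployment rate after three months ≈ 3.87%.

With a fixed labor force, u_{t+1} = u_t + s·(1−u_t) − f·u_t = u_t·(1−s−f) + s.
Here 1−s−f = 0.463 and s = 0.019.
u_1 = 0.068500 × 0.463 + 0.019 = 0.050715.
u_2 = 0.050715 × 0.463 + 0.019 = 0.042481.
u_3 = 0.042481 × 0.463 + 0.019 = 0.038669.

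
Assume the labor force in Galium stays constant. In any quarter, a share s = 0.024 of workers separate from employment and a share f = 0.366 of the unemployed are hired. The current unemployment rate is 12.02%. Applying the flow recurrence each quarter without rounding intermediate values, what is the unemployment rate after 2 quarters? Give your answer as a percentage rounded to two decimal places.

With a fixed labor force, u_{t+1} = u_t + s·(1−u_t) − f·u_t = u_t·(1−s−f) + s.
Here 1−s−f = 0.610 and s = 0.024.
u_1 = 0.120200 × 0.610 + 0.024 = 0.097322.
u_2 = 0.097322 × 0.610 + 0.024 = 0.083366.

Unemployment rate after two quarters ≈ 8.34%.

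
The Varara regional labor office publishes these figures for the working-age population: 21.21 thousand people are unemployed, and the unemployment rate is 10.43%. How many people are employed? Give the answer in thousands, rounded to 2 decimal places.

About 182.15 thousand are employed.

Labor force = U / u = 21.21 / 0.1043 ≈ 203.36 thousand.
Employed = labor force − unemployed = 203.36 − 21.21 = 182.15 thousand.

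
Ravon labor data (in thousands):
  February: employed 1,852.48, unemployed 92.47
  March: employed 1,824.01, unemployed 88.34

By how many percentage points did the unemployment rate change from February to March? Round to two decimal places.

February: labor force = 1,852.48 + 92.47 = 1,944.95; u = 92.47/1,944.95 = 4.75%.
March: labor force = 1,824.01 + 88.34 = 1,912.35; u = 88.34/1,912.35 = 4.62%.
Change = 4.62% − 4.75% = −0.13 pp.

The unemployment rate changed by −0.13 percentage points.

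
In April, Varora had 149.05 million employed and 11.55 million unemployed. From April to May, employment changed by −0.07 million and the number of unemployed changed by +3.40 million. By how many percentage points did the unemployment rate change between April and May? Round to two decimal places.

April: labor force = 149.05 + 11.55 = 160.60; u = 11.55/160.60 = 7.19%.
May: labor force = 148.98 + 14.95 = 163.93; u = 14.95/163.93 = 9.12%.
Change = 9.12% − 7.19% = +1.93 pp.

The unemployment rate changed by +1.93 percentage points.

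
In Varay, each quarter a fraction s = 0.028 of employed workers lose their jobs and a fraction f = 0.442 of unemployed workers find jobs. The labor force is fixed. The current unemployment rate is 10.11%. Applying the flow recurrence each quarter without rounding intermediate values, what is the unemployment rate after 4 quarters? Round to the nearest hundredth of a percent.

Unemployment rate after four quarters ≈ 6.29%.

With a fixed labor force, u_{t+1} = u_t + s·(1−u_t) − f·u_t = u_t·(1−s−f) + s.
Here 1−s−f = 0.530 and s = 0.028.
u_1 = 0.101100 × 0.530 + 0.028 = 0.081583.
u_2 = 0.081583 × 0.530 + 0.028 = 0.071239.
u_3 = 0.071239 × 0.530 + 0.028 = 0.065757.
u_4 = 0.065757 × 0.530 + 0.028 = 0.062851.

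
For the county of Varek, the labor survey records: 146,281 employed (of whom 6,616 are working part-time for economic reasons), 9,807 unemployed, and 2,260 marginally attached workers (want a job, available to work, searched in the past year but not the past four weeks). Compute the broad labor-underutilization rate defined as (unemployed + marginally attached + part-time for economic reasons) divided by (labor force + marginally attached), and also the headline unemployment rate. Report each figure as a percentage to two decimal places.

Broad underutilization rate ≈ 11.80%; headline unemployment rate ≈ 6.28%.

Labor force = 146,281 + 9,807 = 156,088.
Numerator = 9,807 + 2,260 + 6,616 = 18,683.
Denominator = 156,088 + 2,260 = 158,348.
Broad rate = 18,683 / 158,348 = 11.80%.
Headline unemployment rate = 9,807 / 156,088 = 6.28%.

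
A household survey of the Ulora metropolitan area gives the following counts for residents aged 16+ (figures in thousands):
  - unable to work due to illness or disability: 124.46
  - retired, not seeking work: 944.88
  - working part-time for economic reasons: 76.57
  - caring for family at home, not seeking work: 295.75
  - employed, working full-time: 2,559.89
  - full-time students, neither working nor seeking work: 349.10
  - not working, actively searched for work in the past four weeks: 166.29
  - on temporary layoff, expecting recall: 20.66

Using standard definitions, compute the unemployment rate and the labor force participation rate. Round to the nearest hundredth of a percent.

Unemployment rate ≈ 6.62%; labor force participation rate ≈ 62.22%.

Employed = 76.57 + 2,559.89 = 2,636.46 thousand (anyone who worked, including part-time for economic reasons, counts as employed).
Unemployed = 166.29 + 20.66 = 186.95 thousand (jobless and actively searching, or on temporary layoff).
Labor force = 2,636.46 + 186.95 = 2,823.41 thousand.
Not in labor force = 124.46 + 944.88 + 295.75 + 349.10 = 1,714.19 thousand (those not working and not actively searching are outside the labor force).
Civilian working-age population = 2,823.41 + 1,714.19 = 4,537.60 thousand.
Unemployment rate = 186.95 / 2,823.41 = 6.62%.
Labor force participation rate = 2,823.41 / 4,537.60 = 62.22%.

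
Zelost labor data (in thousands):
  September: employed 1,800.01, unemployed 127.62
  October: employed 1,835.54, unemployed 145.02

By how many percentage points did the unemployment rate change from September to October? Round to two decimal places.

September: labor force = 1,800.01 + 127.62 = 1,927.63; u = 127.62/1,927.63 = 6.62%.
October: labor force = 1,835.54 + 145.02 = 1,980.56; u = 145.02/1,980.56 = 7.32%.
Change = 7.32% − 6.62% = +0.70 pp.

The unemployment rate changed by +0.70 percentage points.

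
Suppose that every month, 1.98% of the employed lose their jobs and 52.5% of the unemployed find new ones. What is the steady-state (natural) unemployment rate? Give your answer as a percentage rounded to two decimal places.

At steady state the flows balance: s·E = f·U, so U/(E+U) = s/(s+f).
u* = 1.98 / (1.98 + 52.5) = 1.98 / 54.48 = 3.63%.

Steady-state unemployment rate ≈ 3.63%.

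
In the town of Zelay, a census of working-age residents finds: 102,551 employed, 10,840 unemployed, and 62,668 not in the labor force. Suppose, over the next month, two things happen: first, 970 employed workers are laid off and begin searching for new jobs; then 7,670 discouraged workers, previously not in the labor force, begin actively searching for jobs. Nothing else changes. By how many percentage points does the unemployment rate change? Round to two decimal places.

Initially, labor force = 102,551 + 10,840 = 113,391, so u = 10,840/113,391 = 9.56%.
After the first change, employed falls and unemployed rises by 970; labor force unchanged → E = 101,581, U = 11,810, labor force = 113,391.
After the second change, unemployed and labor force both rise by 7,670 → E = 101,581, U = 19,480, labor force = 121,061.
New unemployment rate = 19,480 / 121,061 = 16.09%.
Change = 16.09% − 9.56% = +6.53 percentage points.

The unemployment rate changes by +6.53 percentage points.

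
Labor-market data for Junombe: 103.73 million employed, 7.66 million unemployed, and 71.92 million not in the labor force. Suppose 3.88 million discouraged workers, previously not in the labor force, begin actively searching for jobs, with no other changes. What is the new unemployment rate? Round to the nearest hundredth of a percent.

New unemployment rate ≈ 10.01%.

Initially, labor force = 103.73 + 7.66 = 111.39 million, so u = 7.66/111.39 = 6.88%.
After the change, unemployed and labor force both rise by 3.88 → E = 103.73, U = 11.54, labor force = 115.27 million.
New unemployment rate = 11.54 / 115.27 = 10.01%.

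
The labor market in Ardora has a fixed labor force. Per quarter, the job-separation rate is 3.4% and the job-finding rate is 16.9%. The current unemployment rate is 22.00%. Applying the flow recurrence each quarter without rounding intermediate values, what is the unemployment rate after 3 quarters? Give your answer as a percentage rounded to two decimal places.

Unemployment rate after three quarters ≈ 19.41%.

With a fixed labor force, u_{t+1} = u_t + s·(1−u_t) − f·u_t = u_t·(1−s−f) + s.
Here 1−s−f = 0.797 and s = 0.034.
u_1 = 0.220000 × 0.797 + 0.034 = 0.209340.
u_2 = 0.209340 × 0.797 + 0.034 = 0.200844.
u_3 = 0.200844 × 0.797 + 0.034 = 0.194073.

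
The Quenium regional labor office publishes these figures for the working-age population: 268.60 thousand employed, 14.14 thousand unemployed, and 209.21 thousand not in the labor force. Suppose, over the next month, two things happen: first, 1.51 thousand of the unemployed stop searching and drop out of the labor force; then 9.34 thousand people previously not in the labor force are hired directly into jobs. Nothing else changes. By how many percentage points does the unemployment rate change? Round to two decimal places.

Initially, labor force = 268.60 + 14.14 = 282.74 thousand, so u = 14.14/282.74 = 5.00%.
After the first change, unemployed and labor force both fall by 1.51 → E = 268.60, U = 12.63, labor force = 281.23 thousand.
After the second change, employed and labor force both rise by 9.34; unemployed unchanged → E = 277.94, U = 12.63, labor force = 290.57 thousand.
New unemployment rate = 12.63 / 290.57 = 4.35%.
Change = 4.35% − 5.00% = −0.65 percentage points.

The unemployment rate changes by −0.65 percentage points.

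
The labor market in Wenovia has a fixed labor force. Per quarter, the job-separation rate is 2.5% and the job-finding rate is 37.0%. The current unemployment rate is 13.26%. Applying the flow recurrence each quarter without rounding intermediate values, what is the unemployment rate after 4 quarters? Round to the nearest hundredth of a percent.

Unemployment rate after four quarters ≈ 7.26%.

With a fixed labor force, u_{t+1} = u_t + s·(1−u_t) − f·u_t = u_t·(1−s−f) + s.
Here 1−s−f = 0.605 and s = 0.025.
u_1 = 0.132600 × 0.605 + 0.025 = 0.105223.
u_2 = 0.105223 × 0.605 + 0.025 = 0.088660.
u_3 = 0.088660 × 0.605 + 0.025 = 0.078639.
u_4 = 0.078639 × 0.605 + 0.025 = 0.072577.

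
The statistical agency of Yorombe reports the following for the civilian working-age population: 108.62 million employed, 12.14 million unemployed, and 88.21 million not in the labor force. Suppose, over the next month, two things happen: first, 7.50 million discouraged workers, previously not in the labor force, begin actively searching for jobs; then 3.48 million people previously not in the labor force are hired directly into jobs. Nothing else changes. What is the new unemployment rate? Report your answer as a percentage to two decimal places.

Initially, labor force = 108.62 + 12.14 = 120.76 million, so u = 12.14/120.76 = 10.05%.
After the first change, unemployed and labor force both rise by 7.50 → E = 108.62, U = 19.64, labor force = 128.26 million.
After the second change, employed and labor force both rise by 3.48; unemployed unchanged → E = 112.10, U = 19.64, labor force = 131.74 million.
New unemployment rate = 19.64 / 131.74 = 14.91%.

New unemployment rate ≈ 14.91%.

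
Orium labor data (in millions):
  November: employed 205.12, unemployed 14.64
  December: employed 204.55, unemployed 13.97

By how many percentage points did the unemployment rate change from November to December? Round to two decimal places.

November: labor force = 205.12 + 14.64 = 219.76; u = 14.64/219.76 = 6.66%.
December: labor force = 204.55 + 13.97 = 218.52; u = 13.97/218.52 = 6.39%.
Change = 6.39% − 6.66% = −0.27 pp.

The unemployment rate changed by −0.27 percentage points.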